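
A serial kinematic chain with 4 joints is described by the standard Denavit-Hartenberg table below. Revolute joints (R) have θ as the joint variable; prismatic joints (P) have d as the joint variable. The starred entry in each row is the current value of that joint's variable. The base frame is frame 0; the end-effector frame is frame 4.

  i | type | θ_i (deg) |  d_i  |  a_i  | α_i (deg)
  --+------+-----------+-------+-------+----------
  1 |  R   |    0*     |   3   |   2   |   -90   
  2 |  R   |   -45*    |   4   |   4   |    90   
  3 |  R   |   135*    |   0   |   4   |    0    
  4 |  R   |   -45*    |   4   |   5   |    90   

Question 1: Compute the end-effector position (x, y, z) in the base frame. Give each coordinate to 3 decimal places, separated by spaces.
0.000 11.828 6.657

after link 1: o_1 = (2.0000, 0.0000, 3.0000)
after link 2: o_2 = (4.8284, 4.0000, 5.8284)
after link 3: o_3 = (2.8284, 6.8284, 3.8284)
after link 4: o_4 = (0.0000, 11.8284, 6.6569)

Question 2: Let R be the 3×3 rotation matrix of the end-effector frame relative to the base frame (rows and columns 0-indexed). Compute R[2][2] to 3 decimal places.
0.707

End-effector z-axis (col 2 of R) = (0.7071,0.0000,0.7071)
R[2][2] = 0.7071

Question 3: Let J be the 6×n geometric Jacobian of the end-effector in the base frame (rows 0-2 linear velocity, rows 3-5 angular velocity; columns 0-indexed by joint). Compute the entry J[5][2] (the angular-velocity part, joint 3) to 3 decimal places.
axis z_2 = (-0.7071,0.0000,0.7071); lever o_n−o_2 = (-4.8284,7.8284,0.8284)
cross product → J_v[:, 2] = (-5.5355,-2.8284,-5.5355)
J_ω[:, 2] = z_2
entry J[5][2] = 0.7071

0.707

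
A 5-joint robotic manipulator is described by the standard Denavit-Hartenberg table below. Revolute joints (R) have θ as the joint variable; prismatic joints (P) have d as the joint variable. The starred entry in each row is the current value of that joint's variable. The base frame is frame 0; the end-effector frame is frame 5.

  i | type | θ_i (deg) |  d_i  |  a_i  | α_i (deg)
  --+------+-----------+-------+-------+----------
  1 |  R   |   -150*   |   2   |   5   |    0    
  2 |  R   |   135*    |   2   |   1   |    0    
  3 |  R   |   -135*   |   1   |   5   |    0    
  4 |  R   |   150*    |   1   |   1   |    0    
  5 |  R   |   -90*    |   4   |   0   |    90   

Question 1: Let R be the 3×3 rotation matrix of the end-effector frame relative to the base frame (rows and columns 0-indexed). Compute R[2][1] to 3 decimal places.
End-effector y-axis (col 1 of R) = (0.0000,0.0000,1.0000)
R[2][1] = 1.0000

1.000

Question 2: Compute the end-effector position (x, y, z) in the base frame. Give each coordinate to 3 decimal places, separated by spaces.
after link 1: o_1 = (-4.3301, -2.5000, 2.0000)
after link 2: o_2 = (-3.3642, -2.7588, 4.0000)
after link 3: o_3 = (-7.6943, -5.2588, 5.0000)
after link 4: o_4 = (-6.6943, -5.2588, 6.0000)
after link 5: o_5 = (-6.6943, -5.2588, 10.0000)

-6.694 -5.259 10.000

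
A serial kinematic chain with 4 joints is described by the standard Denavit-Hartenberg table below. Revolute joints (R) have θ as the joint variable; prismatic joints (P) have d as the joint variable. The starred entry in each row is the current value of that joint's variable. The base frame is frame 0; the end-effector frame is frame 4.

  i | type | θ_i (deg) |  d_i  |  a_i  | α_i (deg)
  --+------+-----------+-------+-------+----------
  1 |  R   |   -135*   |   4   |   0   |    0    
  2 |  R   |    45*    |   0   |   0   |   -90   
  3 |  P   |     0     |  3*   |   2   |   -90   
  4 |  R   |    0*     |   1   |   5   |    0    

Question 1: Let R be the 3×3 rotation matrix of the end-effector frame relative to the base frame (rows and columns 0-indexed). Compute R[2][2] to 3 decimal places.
-1.000

End-effector z-axis (col 2 of R) = (0.0000,0.0000,-1.0000)
R[2][2] = -1.0000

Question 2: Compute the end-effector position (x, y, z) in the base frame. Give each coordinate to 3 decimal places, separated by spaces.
3.000 -7.000 3.000

after link 1: o_1 = (0.0000, 0.0000, 4.0000)
after link 2: o_2 = (0.0000, 0.0000, 4.0000)
after link 3: o_3 = (3.0000, -2.0000, 4.0000)
after link 4: o_4 = (3.0000, -7.0000, 3.0000)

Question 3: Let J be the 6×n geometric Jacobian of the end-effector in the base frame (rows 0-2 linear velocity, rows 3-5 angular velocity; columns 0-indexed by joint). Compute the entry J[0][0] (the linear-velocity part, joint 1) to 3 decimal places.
axis z_0 = ẑ; lever o_n−o_0 = (3.0000,-7.0000,3.0000)
cross product → J_v[:, 0] = (7.0000,3.0000,-0.0000)
J_ω[:, 0] = z_0
entry J[0][0] = 7.0000

7.000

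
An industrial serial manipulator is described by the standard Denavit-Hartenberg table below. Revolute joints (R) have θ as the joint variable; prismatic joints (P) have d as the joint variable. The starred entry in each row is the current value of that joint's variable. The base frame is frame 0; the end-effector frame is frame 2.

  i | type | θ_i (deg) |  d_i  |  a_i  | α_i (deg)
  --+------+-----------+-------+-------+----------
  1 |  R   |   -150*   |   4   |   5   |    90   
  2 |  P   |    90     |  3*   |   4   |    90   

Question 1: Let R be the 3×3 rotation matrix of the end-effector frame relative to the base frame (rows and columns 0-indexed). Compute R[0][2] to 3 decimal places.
End-effector z-axis (col 2 of R) = (-0.8660,-0.5000,-0.0000)
R[0][2] = -0.8660

-0.866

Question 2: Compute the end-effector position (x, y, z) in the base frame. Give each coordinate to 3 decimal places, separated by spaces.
-5.830 0.098 8.000

after link 1: o_1 = (-4.3301, -2.5000, 4.0000)
after link 2: o_2 = (-5.8301, 0.0981, 8.0000)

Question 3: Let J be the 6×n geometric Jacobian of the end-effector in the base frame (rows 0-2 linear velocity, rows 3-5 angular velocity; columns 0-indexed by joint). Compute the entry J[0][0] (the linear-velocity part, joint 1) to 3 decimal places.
axis z_0 = ẑ; lever o_n−o_0 = (-5.8301,0.0981,8.0000)
cross product → J_v[:, 0] = (-0.0981,-5.8301,0.0000)
J_ω[:, 0] = z_0
entry J[0][0] = -0.0981

-0.098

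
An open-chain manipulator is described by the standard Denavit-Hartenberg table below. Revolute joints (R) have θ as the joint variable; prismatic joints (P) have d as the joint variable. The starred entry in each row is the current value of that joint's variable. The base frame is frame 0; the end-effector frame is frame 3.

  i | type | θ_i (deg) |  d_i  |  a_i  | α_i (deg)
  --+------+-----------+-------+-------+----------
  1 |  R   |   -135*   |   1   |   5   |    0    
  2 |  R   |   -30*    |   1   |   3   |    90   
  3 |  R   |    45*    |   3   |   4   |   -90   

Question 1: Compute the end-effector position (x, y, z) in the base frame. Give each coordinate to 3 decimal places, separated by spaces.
after link 1: o_1 = (-3.5355, -3.5355, 1.0000)
after link 2: o_2 = (-6.4333, -4.3120, 2.0000)
after link 3: o_3 = (-9.9418, -2.1463, 4.8284)

-9.942 -2.146 4.828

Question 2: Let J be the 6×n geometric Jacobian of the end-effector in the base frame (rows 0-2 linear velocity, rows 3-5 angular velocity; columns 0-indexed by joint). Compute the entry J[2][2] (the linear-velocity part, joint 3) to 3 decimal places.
2.828

axis z_2 = (-0.2588,0.9659,0.0000); lever o_n−o_2 = (-3.5085,2.1657,2.8284)
cross product → J_v[:, 2] = (2.7321,0.7321,2.8284)
J_ω[:, 2] = z_2
entry J[2][2] = 2.8284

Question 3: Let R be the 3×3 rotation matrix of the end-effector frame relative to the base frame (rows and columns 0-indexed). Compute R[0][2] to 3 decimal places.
End-effector z-axis (col 2 of R) = (0.6830,0.1830,0.7071)
R[0][2] = 0.6830

0.683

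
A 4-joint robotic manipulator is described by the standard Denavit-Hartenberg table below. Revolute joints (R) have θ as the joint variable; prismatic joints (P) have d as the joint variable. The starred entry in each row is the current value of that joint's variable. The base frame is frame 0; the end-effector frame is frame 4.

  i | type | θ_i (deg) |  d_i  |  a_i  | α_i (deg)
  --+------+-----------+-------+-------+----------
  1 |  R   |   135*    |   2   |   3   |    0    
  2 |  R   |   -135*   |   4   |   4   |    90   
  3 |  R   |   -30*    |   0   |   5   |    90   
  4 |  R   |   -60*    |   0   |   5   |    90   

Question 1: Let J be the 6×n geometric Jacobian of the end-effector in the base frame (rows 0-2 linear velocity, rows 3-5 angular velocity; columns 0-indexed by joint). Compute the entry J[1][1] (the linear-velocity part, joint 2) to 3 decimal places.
10.495

axis z_1 = (0.0000,0.0000,1.0000); lever o_n−o_1 = (10.4952,4.3301,0.2500)
cross product → J_v[:, 1] = (-4.3301,10.4952,0.0000)
J_ω[:, 1] = z_1
entry J[1][1] = 10.4952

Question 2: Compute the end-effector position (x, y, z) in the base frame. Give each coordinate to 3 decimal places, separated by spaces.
after link 1: o_1 = (-2.1213, 2.1213, 2.0000)
after link 2: o_2 = (1.8787, 2.1213, 6.0000)
after link 3: o_3 = (6.2088, 2.1213, 3.5000)
after link 4: o_4 = (8.3739, 6.4514, 2.2500)

8.374 6.451 2.250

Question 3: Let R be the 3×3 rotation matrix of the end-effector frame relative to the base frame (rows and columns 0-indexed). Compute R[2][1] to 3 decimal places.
End-effector y-axis (col 1 of R) = (-0.5000,-0.0000,-0.8660)
R[2][1] = -0.8660

-0.866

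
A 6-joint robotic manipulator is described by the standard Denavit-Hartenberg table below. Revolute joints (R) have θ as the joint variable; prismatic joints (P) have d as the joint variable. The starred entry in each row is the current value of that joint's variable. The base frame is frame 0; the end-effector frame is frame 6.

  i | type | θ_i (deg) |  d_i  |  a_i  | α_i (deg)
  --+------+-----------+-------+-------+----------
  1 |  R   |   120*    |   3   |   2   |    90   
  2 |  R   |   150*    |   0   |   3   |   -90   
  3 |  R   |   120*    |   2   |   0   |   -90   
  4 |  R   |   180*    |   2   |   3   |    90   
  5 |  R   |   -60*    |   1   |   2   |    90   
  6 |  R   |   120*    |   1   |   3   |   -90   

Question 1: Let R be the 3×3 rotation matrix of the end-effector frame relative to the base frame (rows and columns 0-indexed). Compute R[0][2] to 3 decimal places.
-0.250

End-effector z-axis (col 2 of R) = (-0.2500,0.4330,-0.8660)
R[0][2] = -0.2500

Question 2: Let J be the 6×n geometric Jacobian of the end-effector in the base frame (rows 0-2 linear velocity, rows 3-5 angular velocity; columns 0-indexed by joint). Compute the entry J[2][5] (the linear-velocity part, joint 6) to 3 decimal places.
-2.598

axis z_5 = (-0.8660,-0.5000,0.0000); lever o_n−o_5 = (-2.1651,1.7500,1.5000)
cross product → J_v[:, 5] = (-0.7500,1.2990,-2.5981)
J_ω[:, 5] = z_5
entry J[2][5] = -2.5981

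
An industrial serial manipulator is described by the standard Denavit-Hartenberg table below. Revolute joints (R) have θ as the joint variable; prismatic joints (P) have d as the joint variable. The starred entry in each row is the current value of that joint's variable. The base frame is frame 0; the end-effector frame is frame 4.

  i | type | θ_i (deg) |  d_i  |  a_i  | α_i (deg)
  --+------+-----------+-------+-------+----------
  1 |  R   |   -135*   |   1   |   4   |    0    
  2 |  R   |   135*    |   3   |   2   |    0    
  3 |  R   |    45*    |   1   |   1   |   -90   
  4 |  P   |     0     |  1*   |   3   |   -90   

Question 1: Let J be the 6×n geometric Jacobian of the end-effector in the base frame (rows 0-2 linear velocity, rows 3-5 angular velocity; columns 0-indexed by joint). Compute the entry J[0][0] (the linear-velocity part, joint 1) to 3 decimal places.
-0.707

axis z_0 = ẑ; lever o_n−o_0 = (1.2929,0.7071,5.0000)
cross product → J_v[:, 0] = (-0.7071,1.2929,0.0000)
J_ω[:, 0] = z_0
entry J[0][0] = -0.7071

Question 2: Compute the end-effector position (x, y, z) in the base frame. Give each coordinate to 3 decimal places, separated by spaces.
after link 1: o_1 = (-2.8284, -2.8284, 1.0000)
after link 2: o_2 = (-0.8284, -2.8284, 4.0000)
after link 3: o_3 = (-0.1213, -2.1213, 5.0000)
after link 4: o_4 = (1.2929, 0.7071, 5.0000)

1.293 0.707 5.000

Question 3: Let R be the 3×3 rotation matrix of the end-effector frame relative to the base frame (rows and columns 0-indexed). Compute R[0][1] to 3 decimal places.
End-effector y-axis (col 1 of R) = (0.7071,-0.7071,-0.0000)
R[0][1] = 0.7071

0.707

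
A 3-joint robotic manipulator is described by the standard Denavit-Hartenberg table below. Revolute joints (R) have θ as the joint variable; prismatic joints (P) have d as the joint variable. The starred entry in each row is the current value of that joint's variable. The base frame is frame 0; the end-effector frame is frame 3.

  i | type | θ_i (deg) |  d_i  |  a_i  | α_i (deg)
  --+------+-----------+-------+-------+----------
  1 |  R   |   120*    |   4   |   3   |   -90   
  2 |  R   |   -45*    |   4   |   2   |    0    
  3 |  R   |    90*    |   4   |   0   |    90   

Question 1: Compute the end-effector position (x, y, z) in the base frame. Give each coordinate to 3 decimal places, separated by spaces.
after link 1: o_1 = (-1.5000, 2.5981, 4.0000)
after link 2: o_2 = (-5.6712, 1.8228, 5.4142)
after link 3: o_3 = (-9.1353, -0.1772, 5.4142)

-9.135 -0.177 5.414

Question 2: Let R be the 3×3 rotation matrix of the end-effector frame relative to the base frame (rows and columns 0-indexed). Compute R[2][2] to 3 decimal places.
End-effector z-axis (col 2 of R) = (-0.3536,0.6124,0.7071)
R[2][2] = 0.7071

0.707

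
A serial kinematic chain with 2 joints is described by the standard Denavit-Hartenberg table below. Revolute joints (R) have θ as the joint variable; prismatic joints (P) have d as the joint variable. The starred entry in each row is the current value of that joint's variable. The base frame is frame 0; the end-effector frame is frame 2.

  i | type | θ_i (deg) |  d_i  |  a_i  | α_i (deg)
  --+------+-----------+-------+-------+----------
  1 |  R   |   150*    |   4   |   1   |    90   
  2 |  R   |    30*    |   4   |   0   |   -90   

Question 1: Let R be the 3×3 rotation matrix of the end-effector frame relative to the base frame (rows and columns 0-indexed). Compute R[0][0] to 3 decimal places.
End-effector x-axis (col 0 of R) = (-0.7500,0.4330,0.5000)
R[0][0] = -0.7500

-0.750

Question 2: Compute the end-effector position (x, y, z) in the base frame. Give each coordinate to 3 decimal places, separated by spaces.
after link 1: o_1 = (-0.8660, 0.5000, 4.0000)
after link 2: o_2 = (1.1340, 3.9641, 4.0000)

1.134 3.964 4.000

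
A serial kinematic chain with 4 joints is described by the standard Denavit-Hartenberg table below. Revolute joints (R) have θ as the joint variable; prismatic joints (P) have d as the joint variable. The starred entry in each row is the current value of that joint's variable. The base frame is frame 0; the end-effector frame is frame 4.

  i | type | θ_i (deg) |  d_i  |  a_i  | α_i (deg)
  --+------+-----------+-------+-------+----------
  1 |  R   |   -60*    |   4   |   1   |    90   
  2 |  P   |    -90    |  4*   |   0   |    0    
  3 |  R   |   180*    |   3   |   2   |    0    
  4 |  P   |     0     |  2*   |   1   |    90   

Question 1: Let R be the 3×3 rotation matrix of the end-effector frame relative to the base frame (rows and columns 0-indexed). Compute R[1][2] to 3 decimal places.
End-effector z-axis (col 2 of R) = (0.5000,-0.8660,-0.0000)
R[1][2] = -0.8660

-0.866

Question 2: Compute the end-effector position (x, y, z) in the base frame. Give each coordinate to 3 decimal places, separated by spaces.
-7.294 -5.366 7.000

after link 1: o_1 = (0.5000, -0.8660, 4.0000)
after link 2: o_2 = (-2.9641, -2.8660, 4.0000)
after link 3: o_3 = (-5.5622, -4.3660, 6.0000)
after link 4: o_4 = (-7.2942, -5.3660, 7.0000)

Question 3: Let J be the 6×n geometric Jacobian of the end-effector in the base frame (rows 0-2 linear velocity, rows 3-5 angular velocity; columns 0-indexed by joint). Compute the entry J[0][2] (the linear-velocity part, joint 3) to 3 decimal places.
axis z_2 = (-0.8660,-0.5000,0.0000); lever o_n−o_2 = (-4.3301,-2.5000,3.0000)
cross product → J_v[:, 2] = (-1.5000,2.5981,0.0000)
J_ω[:, 2] = z_2
entry J[0][2] = -1.5000

-1.500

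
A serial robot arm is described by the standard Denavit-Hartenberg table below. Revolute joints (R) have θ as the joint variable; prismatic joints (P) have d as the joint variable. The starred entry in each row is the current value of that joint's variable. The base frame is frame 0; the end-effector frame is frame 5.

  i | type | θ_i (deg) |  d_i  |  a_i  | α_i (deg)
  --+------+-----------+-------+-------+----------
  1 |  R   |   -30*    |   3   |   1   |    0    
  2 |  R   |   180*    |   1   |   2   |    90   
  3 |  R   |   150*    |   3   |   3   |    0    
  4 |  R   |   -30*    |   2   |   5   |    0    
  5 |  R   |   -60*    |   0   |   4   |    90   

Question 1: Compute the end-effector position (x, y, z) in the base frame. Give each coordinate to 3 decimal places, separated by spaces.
4.317 3.281 13.294

after link 1: o_1 = (0.8660, -0.5000, 3.0000)
after link 2: o_2 = (-0.8660, 0.5000, 4.0000)
after link 3: o_3 = (2.8840, 1.7990, 5.5000)
after link 4: o_4 = (6.0490, 2.2811, 9.8301)
after link 5: o_5 = (4.3170, 3.2811, 13.2942)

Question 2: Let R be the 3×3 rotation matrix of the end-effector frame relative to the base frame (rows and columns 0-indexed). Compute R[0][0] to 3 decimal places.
-0.433

End-effector x-axis (col 0 of R) = (-0.4330,0.2500,0.8660)
R[0][0] = -0.4330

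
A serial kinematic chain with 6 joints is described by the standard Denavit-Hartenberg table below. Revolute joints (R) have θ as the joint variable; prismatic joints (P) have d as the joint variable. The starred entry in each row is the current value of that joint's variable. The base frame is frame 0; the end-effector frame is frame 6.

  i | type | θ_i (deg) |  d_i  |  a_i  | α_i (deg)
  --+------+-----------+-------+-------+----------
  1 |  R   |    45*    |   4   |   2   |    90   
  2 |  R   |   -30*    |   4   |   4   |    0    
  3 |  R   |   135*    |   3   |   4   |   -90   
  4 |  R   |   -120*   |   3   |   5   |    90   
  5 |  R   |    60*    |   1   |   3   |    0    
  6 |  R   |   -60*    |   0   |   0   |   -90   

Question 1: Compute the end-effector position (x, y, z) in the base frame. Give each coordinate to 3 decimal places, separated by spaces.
after link 1: o_1 = (1.4142, 1.4142, 4.0000)
after link 2: o_2 = (6.6921, 1.0353, 2.0000)
after link 3: o_3 = (8.0814, -1.8181, 5.8637)
after link 4: o_4 = (9.5518, -6.4715, 2.6724)
after link 5: o_5 = (8.6380, -8.5152, 0.4390)
after link 6: o_6 = (8.6380, -8.5152, 0.4390)

8.638 -8.515 0.439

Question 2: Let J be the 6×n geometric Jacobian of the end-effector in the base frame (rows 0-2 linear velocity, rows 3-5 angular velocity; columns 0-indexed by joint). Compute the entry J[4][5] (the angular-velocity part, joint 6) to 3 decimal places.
0.512

axis z_5 = (-0.1951,0.5120,-0.8365); lever o_n−o_5 = (0.0000,0.0000,0.0000)
cross product → J_v[:, 5] = (0.0000,0.0000,-0.0000)
J_ω[:, 5] = z_5
entry J[4][5] = 0.5120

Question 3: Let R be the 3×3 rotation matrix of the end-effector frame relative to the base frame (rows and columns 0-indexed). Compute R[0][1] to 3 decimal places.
End-effector y-axis (col 1 of R) = (0.1951,-0.5120,0.8365)
R[0][1] = 0.1951

0.195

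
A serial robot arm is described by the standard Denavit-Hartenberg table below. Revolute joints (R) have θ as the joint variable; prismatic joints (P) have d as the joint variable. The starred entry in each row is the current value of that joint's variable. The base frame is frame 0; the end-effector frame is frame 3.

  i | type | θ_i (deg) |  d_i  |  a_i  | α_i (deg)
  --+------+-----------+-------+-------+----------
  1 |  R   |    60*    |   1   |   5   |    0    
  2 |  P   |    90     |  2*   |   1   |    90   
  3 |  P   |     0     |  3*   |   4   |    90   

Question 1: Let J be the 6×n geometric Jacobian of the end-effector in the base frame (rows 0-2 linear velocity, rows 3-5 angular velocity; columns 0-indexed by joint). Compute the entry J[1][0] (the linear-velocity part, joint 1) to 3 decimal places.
axis z_0 = ẑ; lever o_n−o_0 = (-0.3301,9.4282,3.0000)
cross product → J_v[:, 0] = (-9.4282,-0.3301,0.0000)
J_ω[:, 0] = z_0
entry J[1][0] = -0.3301

-0.330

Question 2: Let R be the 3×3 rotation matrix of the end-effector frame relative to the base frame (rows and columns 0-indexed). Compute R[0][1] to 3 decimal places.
0.500

End-effector y-axis (col 1 of R) = (0.5000,0.8660,0.0000)
R[0][1] = 0.5000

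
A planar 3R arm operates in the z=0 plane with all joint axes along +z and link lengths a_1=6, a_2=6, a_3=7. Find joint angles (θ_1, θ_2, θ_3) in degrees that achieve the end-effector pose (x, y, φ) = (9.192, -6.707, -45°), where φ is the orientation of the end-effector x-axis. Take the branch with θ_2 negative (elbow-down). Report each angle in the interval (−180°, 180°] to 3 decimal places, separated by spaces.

wrist centre = target − a_3·(cos φ, sin φ) = (4.2423, -1.7573)
cos θ_2 = (21.0846−6²−6²)/(2·6·6) = -0.7072; θ_2 = -135.0041° (elbow-down)
β = atan2(-1.7573,4.2423) = -22.5006°; ψ = atan2(-4.2423,1.7571) = -67.5021°
θ_1 = β − ψ = 45.0014°
θ_3 = φ − θ_1 − θ_2 = 45.0027° (wrapped to (-180°,180°])

45.001 -135.004 45.003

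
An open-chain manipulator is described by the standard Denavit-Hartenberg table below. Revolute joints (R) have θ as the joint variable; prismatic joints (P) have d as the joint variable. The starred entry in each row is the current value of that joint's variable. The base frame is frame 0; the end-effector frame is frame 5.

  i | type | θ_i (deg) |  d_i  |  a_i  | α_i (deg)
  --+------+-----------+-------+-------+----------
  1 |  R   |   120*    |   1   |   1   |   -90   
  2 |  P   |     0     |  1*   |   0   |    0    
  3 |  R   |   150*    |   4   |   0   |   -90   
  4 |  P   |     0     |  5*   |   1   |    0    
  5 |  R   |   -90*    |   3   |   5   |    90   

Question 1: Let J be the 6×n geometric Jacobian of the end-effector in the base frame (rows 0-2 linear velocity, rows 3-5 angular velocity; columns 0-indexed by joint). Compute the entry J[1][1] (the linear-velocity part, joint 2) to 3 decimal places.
prismatic axis z_1 = (-0.8660,-0.5000,0.0000)
J_v[:, 1] = z_1; J_ω[:, 1] = (0,0,0)
entry J[1][1] = -0.5000

-0.500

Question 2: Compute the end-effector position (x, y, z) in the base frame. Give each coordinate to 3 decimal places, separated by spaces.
-6.727 -8.348 7.428

after link 1: o_1 = (-0.5000, 0.8660, 1.0000)
after link 2: o_2 = (-1.3660, 0.3660, 1.0000)
after link 3: o_3 = (-4.8301, -1.6340, 1.0000)
after link 4: o_4 = (-3.1471, -4.5490, 4.8301)
after link 5: o_5 = (-6.7272, -8.3481, 7.4282)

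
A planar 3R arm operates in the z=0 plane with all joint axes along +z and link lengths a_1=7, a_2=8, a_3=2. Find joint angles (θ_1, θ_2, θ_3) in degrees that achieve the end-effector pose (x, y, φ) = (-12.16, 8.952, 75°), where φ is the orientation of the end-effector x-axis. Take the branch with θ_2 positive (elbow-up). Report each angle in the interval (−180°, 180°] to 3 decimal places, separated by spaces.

135.007 29.990 -89.997

wrist centre = target − a_3·(cos φ, sin φ) = (-12.6776, 7.0201)
cos θ_2 = (210.0050−7²−8²)/(2·7·8) = 0.8661; θ_2 = 29.9896° (elbow-up)
β = atan2(7.0201,-12.6776) = 151.0248°; ψ = atan2(3.9987,13.9289) = 16.0178°
θ_1 = β − ψ = 135.0070°
θ_3 = φ − θ_1 − θ_2 = -89.9966° (wrapped to (-180°,180°])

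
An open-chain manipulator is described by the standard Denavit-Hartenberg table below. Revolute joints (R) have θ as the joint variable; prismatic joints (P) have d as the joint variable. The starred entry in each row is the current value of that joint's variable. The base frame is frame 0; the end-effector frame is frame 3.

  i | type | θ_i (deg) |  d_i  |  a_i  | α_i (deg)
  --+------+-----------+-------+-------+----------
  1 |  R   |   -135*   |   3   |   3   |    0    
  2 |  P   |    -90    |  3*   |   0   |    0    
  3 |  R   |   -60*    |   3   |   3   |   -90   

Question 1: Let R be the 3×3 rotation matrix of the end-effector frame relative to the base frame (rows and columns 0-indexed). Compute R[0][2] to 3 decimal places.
-0.966

End-effector z-axis (col 2 of R) = (-0.9659,0.2588,0.0000)
R[0][2] = -0.9659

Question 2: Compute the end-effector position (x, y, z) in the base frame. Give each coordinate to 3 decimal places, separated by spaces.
after link 1: o_1 = (-2.1213, -2.1213, 3.0000)
after link 2: o_2 = (-2.1213, -2.1213, 6.0000)
after link 3: o_3 = (-1.3449, 0.7765, 9.0000)

-1.345 0.776 9.000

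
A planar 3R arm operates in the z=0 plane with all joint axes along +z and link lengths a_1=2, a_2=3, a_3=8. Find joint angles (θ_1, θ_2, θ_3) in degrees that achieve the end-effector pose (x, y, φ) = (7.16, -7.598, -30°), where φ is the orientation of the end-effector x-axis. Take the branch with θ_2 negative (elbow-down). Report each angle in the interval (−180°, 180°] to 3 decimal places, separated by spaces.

wrist centre = target − a_3·(cos φ, sin φ) = (0.2318, -3.5980)
cos θ_2 = (12.9993−2²−3²)/(2·2·3) = -0.0001; θ_2 = -90.0032° (elbow-down)
β = atan2(-3.5980,0.2318) = -86.3139°; ψ = atan2(-3.0000,1.9998) = -56.3121°
θ_1 = β − ψ = -30.0017°
θ_3 = φ − θ_1 − θ_2 = 90.0049° (wrapped to (-180°,180°])

-30.002 -90.003 90.005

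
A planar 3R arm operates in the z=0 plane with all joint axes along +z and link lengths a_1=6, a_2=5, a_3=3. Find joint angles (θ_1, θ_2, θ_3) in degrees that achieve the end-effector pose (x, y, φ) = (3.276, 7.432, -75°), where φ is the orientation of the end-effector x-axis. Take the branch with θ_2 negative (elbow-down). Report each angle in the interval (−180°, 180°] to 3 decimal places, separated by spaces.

wrist centre = target − a_3·(cos φ, sin φ) = (2.4995, 10.3298)
cos θ_2 = (112.9520−6²−5²)/(2·6·5) = 0.8659; θ_2 = -30.0182° (elbow-down)
β = atan2(10.3298,2.4995) = 76.3973°; ψ = atan2(-2.5014,10.3293) = -13.6128°
θ_1 = β − ψ = 90.0101°
θ_3 = φ − θ_1 − θ_2 = -134.9920° (wrapped to (-180°,180°])

90.010 -30.018 -134.992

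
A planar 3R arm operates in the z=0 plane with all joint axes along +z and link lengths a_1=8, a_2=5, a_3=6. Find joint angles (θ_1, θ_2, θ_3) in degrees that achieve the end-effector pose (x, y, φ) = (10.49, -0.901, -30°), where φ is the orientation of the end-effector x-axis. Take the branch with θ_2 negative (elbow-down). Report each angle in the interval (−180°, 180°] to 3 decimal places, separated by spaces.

60.005 -135.001 44.996

wrist centre = target − a_3·(cos φ, sin φ) = (5.2938, 2.0990)
cos θ_2 = (32.4306−8²−5²)/(2·8·5) = -0.7071; θ_2 = -135.0008° (elbow-down)
β = atan2(2.0990,5.2938) = 21.6282°; ψ = atan2(-3.5355,4.4644) = -38.3766°
θ_1 = β − ψ = 60.0048°
θ_3 = φ − θ_1 − θ_2 = 44.9960° (wrapped to (-180°,180°])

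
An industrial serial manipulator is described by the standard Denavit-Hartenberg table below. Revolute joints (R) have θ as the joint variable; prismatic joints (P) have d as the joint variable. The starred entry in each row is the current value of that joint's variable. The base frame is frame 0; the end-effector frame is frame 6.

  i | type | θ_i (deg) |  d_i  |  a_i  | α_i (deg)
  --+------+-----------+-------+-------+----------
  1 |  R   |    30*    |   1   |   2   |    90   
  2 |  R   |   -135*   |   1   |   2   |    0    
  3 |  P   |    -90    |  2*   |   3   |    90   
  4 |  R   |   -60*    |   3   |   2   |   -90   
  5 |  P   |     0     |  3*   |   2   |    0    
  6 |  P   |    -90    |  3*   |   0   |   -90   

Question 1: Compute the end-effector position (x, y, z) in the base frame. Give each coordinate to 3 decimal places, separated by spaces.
after link 1: o_1 = (1.7321, 1.0000, 1.0000)
after link 2: o_2 = (1.0073, -0.5731, -0.4142)
after link 3: o_3 = (0.1702, -3.3658, 1.7071)
after link 4: o_4 = (0.5289, -1.1587, 4.5355)
after link 5: o_5 = (-1.7905, -2.2299, 7.0798)
after link 6: o_6 = (-2.6315, -4.4475, 8.9169)

-2.631 -4.447 8.917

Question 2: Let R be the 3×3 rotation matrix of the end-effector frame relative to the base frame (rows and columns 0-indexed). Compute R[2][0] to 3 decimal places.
End-effector x-axis (col 0 of R) = (0.6124,0.3536,0.7071)
R[2][0] = 0.7071

0.707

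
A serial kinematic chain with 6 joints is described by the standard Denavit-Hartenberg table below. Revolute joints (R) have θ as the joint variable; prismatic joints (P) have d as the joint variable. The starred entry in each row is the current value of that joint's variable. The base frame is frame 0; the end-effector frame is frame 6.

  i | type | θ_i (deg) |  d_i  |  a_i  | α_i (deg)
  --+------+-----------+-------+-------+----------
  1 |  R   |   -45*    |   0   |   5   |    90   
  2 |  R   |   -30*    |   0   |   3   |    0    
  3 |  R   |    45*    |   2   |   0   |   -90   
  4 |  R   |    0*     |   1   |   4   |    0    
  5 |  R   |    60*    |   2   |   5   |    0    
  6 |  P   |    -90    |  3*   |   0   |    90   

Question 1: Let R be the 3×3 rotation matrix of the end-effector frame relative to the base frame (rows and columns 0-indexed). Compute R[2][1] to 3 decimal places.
End-effector y-axis (col 1 of R) = (-0.1830,0.1830,0.9659)
R[2][1] = 0.9659

0.966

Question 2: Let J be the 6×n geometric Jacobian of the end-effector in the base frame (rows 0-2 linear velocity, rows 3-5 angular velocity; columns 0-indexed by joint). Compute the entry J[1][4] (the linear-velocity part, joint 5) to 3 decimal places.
axis z_4 = (-0.1830,0.1830,0.9659); lever o_n−o_4 = (3.8543,2.2694,5.4767)
cross product → J_v[:, 4] = (-1.1898,4.7253,-1.1207)
J_ω[:, 4] = z_4
entry J[1][4] = 4.7253

4.725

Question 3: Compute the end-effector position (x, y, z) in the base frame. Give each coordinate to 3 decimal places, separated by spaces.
10.362 -7.067 5.978

after link 1: o_1 = (3.5355, -3.5355, 0.0000)
after link 2: o_2 = (5.3727, -5.3727, -1.5000)
after link 3: o_3 = (3.9584, -6.7869, -1.5000)
after link 4: o_4 = (6.5075, -9.3359, 0.5012)
after link 5: o_5 = (10.9108, -7.6155, 3.0801)
after link 6: o_6 = (10.3618, -7.0665, 5.9779)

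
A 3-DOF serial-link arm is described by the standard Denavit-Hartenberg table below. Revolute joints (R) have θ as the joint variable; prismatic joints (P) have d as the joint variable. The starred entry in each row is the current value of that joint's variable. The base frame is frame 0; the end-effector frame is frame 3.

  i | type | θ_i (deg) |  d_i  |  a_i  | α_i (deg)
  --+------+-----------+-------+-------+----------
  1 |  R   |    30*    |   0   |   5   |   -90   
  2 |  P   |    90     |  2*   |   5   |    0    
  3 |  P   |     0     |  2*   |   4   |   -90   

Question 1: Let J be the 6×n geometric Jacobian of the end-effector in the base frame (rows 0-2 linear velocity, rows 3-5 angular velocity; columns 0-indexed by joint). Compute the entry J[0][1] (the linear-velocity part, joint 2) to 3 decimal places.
-0.500

prismatic axis z_1 = (-0.5000,0.8660,0.0000)
J_v[:, 1] = z_1; J_ω[:, 1] = (0,0,0)
entry J[0][1] = -0.5000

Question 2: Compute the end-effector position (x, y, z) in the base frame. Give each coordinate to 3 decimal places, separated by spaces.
2.330 5.964 -9.000

after link 1: o_1 = (4.3301, 2.5000, 0.0000)
after link 2: o_2 = (3.3301, 4.2321, -5.0000)
after link 3: o_3 = (2.3301, 5.9641, -9.0000)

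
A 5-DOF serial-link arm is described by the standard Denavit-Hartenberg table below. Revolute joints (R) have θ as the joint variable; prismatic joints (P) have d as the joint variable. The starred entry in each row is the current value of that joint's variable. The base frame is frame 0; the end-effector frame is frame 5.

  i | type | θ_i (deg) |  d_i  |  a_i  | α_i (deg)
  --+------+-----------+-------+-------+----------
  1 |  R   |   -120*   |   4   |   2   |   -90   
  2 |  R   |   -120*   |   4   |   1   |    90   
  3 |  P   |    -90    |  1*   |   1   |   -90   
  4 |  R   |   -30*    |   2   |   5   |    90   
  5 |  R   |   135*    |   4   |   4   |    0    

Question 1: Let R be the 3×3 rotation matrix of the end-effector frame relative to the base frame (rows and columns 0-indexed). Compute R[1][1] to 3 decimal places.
-0.878

End-effector y-axis (col 1 of R) = (0.2005,-0.8775,-0.4356)
R[1][1] = -0.8775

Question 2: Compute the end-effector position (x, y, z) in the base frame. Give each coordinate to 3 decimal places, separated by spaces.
5.562 3.394 6.273

after link 1: o_1 = (-1.0000, -1.7321, 4.0000)
after link 2: o_2 = (2.7141, -3.2990, 4.8660)
after link 3: o_3 = (2.2811, -2.0490, 4.3660)
after link 4: o_4 = (0.1136, 2.8571, 4.8481)
after link 5: o_5 = (5.5617, 3.3945, 6.2726)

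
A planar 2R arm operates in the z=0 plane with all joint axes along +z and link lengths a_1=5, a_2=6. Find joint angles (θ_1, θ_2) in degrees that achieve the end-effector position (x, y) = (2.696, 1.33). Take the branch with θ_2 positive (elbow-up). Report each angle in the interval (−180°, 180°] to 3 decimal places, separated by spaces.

cos θ_2 = (9.0373−5²−6²)/(2·5·6) = -0.8660; θ_2 = 150.0022° (elbow-up)
β = atan2(1.3300,2.6960) = 26.2582°; ψ = atan2(2.9998,-0.1963) = 93.7434°
θ_1 = β − ψ = -67.4852°

-67.485 150.002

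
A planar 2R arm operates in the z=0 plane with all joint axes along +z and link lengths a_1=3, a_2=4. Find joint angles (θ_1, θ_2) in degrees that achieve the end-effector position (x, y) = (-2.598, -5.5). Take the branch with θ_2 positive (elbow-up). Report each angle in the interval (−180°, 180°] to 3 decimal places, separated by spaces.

-150.000 60.001

cos θ_2 = (36.9996−3²−4²)/(2·3·4) = 0.5000; θ_2 = 60.0011° (elbow-up)
β = atan2(-5.5000,-2.5980) = -115.2843°; ψ = atan2(3.4641,4.9999) = 34.7157°
θ_1 = β − ψ = -150.0000°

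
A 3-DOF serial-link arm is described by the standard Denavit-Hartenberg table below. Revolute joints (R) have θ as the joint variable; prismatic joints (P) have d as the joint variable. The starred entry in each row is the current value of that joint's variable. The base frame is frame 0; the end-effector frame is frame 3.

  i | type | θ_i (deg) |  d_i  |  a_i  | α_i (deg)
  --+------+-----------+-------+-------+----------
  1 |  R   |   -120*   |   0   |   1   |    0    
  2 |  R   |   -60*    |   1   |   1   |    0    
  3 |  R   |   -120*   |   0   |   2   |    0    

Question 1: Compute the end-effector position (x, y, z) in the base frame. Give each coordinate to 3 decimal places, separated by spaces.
-0.500 0.866 1.000

after link 1: o_1 = (-0.5000, -0.8660, 0.0000)
after link 2: o_2 = (-1.5000, -0.8660, 1.0000)
after link 3: o_3 = (-0.5000, 0.8660, 1.0000)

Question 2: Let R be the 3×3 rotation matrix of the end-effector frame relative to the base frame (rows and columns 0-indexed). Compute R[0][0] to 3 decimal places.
0.500

End-effector x-axis (col 0 of R) = (0.5000,0.8660,0.0000)
R[0][0] = 0.5000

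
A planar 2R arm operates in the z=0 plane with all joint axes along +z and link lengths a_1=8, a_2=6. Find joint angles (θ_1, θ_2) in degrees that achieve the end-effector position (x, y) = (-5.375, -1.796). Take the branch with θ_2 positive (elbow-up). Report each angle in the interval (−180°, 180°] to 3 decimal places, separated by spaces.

150.005 135.001

cos θ_2 = (32.1162−8²−6²)/(2·8·6) = -0.7071; θ_2 = 135.0013° (elbow-up)
β = atan2(-1.7960,-5.3750) = -161.5235°; ψ = atan2(4.2425,3.7573) = 48.4714°
θ_1 = β − ψ = -209.9949°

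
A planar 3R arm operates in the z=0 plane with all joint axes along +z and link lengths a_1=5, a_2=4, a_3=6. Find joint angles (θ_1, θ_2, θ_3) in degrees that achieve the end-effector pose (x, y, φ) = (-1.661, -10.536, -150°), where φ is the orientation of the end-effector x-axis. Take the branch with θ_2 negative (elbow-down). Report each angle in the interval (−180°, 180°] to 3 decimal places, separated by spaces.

-45.008 -44.991 -60.001

wrist centre = target − a_3·(cos φ, sin φ) = (3.5352, -7.5360)
cos θ_2 = (69.2886−5²−4²)/(2·5·4) = 0.7072; θ_2 = -44.9912° (elbow-down)
β = atan2(-7.5360,3.5352) = -64.8686°; ψ = atan2(-2.8280,7.8289) = -19.8611°
θ_1 = β − ψ = -45.0076°
θ_3 = φ − θ_1 − θ_2 = -60.0012° (wrapped to (-180°,180°])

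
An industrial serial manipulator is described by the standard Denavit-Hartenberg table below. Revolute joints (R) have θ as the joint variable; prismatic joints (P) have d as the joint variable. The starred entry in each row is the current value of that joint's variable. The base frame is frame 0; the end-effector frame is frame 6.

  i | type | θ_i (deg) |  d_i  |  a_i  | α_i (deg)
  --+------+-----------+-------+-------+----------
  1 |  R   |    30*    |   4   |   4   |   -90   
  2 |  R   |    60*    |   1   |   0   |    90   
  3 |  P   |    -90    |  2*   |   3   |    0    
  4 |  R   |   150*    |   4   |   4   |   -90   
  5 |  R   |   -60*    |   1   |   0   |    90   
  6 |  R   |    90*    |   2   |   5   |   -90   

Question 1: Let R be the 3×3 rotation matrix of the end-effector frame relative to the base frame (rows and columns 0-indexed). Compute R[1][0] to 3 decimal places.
0.217

End-effector x-axis (col 0 of R) = (-0.6250,0.2165,0.7500)
R[1][0] = 0.2165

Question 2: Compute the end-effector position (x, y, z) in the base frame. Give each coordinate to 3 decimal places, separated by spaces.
after link 1: o_1 = (3.4641, 2.0000, 4.0000)
after link 2: o_2 = (2.9641, 2.8660, 4.0000)
after link 3: o_3 = (5.9641, 1.1340, 5.0000)
after link 4: o_4 = (8.0981, 6.3660, 5.2679)
after link 5: o_5 = (7.4731, 6.5825, 6.0179)
after link 6: o_6 = (5.4731, 6.5825, 11.0179)

5.473 6.583 11.018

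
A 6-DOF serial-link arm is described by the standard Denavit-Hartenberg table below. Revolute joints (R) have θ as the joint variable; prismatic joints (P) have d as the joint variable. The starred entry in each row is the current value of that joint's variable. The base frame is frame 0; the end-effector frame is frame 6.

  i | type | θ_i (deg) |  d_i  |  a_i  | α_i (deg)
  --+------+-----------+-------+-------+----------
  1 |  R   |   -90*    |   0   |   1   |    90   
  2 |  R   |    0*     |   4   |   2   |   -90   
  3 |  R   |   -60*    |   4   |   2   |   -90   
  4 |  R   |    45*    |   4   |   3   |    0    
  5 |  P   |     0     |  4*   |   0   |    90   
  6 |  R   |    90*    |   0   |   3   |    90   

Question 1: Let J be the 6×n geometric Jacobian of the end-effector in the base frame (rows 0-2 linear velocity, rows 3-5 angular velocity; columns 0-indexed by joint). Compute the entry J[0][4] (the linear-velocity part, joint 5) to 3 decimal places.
prismatic axis z_4 = (0.5000,-0.8660,0.0000)
J_v[:, 4] = z_4; J_ω[:, 4] = (0,0,0)
entry J[0][4] = 0.5000

0.500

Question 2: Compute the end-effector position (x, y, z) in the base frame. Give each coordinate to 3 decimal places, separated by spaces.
after link 1: o_1 = (0.0000, -1.0000, 0.0000)
after link 2: o_2 = (-4.0000, -3.0000, 0.0000)
after link 3: o_3 = (-5.7321, -4.0000, 4.0000)
after link 4: o_4 = (-5.5692, -8.5248, 1.8787)
after link 5: o_5 = (-3.5692, -11.9889, 1.8787)
after link 6: o_6 = (-2.0692, -14.5869, 1.8787)

-2.069 -14.587 1.879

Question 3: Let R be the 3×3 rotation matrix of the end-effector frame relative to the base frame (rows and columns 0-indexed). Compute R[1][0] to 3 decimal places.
End-effector x-axis (col 0 of R) = (0.5000,-0.8660,-0.0000)
R[1][0] = -0.8660

-0.866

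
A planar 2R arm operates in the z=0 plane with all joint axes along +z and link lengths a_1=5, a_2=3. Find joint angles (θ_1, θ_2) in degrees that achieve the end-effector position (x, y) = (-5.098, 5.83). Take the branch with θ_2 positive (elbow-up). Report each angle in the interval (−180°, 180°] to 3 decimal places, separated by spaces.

cos θ_2 = (59.9785−5²−3²)/(2·5·3) = 0.8660; θ_2 = 30.0086° (elbow-up)
β = atan2(5.8300,-5.0980) = 131.1678°; ψ = atan2(1.5004,7.5979) = 11.1708°
θ_1 = β − ψ = 119.9970°

119.997 30.009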